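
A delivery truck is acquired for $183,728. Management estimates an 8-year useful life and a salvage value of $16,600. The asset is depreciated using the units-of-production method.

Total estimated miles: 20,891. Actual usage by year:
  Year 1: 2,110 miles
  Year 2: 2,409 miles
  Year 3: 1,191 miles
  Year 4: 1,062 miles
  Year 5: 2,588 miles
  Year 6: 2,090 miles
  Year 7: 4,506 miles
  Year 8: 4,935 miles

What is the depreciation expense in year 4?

$8,496

Depreciable base = $183,728 − $16,600 = $167,128.
Rate = $167,128 / 20,891 miles = $8 per mile.
Year 1: 2,110 × $8 = $16,880. Book value $166,848.
Year 2: 2,409 × $8 = $19,272. Book value $147,576.
Year 3: 1,191 × $8 = $9,528. Book value $138,048.
Year 4: 1,062 × $8 = $8,496. Book value $129,552.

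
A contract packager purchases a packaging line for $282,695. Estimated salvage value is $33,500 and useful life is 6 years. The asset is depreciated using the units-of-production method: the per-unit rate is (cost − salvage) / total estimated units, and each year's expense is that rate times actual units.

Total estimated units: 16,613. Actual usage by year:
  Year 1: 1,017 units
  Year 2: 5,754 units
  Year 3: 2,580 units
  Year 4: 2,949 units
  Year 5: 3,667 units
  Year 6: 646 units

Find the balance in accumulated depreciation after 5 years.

Depreciable base = $282,695 − $33,500 = $249,195.
Rate = $249,195 / 16,613 units = $15 per unit.
Year 1: 1,017 × $15 = $15,255. Book value $267,440.
Year 2: 5,754 × $15 = $86,310. Book value $181,130.
Year 3: 2,580 × $15 = $38,700. Book value $142,430.
Year 4: 2,949 × $15 = $44,235. Book value $98,195.
Year 5: 3,667 × $15 = $55,005. Book value $43,190.
Accumulated through year 5 = $282,695 − $43,190 = $239,505.

$239,505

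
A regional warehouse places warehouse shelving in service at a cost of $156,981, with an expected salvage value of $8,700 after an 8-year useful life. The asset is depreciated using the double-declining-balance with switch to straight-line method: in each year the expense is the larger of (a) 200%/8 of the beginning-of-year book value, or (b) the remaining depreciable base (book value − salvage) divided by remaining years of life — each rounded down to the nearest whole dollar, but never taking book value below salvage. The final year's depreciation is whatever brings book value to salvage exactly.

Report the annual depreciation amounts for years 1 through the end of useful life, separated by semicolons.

$39,245; $29,434; $22,075; $16,556; $12,417; $9,518; $9,518; $9,518

Depreciable base = $156,981 − $8,700 = $148,281.
Year 1: DB = ⌊$156,981 × 200%/8⌋ = $39,245; SL = ⌊$148,281/8⌋ = $18,535 → take DB $39,245. Book value $117,736.
Year 2: DB = ⌊$117,736 × 200%/8⌋ = $29,434; SL = ⌊$109,036/7⌋ = $15,576 → take DB $29,434. Book value $88,302.
Year 3: DB = ⌊$88,302 × 200%/8⌋ = $22,075; SL = ⌊$79,602/6⌋ = $13,267 → take DB $22,075. Book value $66,227.
Year 4: DB = ⌊$66,227 × 200%/8⌋ = $16,556; SL = ⌊$57,527/5⌋ = $11,505 → take DB $16,556. Book value $49,671.
Year 5: DB = ⌊$49,671 × 200%/8⌋ = $12,417; SL = ⌊$40,971/4⌋ = $10,242 → take DB $12,417. Book value $37,254.
Year 6: DB = ⌊$37,254 × 200%/8⌋ = $9,313; SL = ⌊$28,554/3⌋ = $9,518 → take SL $9,518. Book value $27,736.
Year 7: DB = ⌊$27,736 × 200%/8⌋ = $6,934; SL = ⌊$19,036/2⌋ = $9,518 → take SL $9,518. Book value $18,218.
Year 8 (final): $18,218 − $8,700 = $9,518. Book value $8,700.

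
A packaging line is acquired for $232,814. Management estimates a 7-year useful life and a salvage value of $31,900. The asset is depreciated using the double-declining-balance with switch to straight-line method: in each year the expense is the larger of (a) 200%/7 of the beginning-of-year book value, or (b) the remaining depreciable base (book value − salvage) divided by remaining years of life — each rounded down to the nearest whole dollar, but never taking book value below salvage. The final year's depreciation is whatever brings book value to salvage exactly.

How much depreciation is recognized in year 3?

Depreciable base = $232,814 − $31,900 = $200,914.
Year 1: DB = ⌊$232,814 × 200%/7⌋ = $66,518; SL = ⌊$200,914/7⌋ = $28,702 → take DB $66,518. Book value $166,296.
Year 2: DB = ⌊$166,296 × 200%/7⌋ = $47,513; SL = ⌊$134,396/6⌋ = $22,399 → take DB $47,513. Book value $118,783.
Year 3: DB = ⌊$118,783 × 200%/7⌋ = $33,938; SL = ⌊$86,883/5⌋ = $17,376 → take DB $33,938. Book value $84,845.

$33,938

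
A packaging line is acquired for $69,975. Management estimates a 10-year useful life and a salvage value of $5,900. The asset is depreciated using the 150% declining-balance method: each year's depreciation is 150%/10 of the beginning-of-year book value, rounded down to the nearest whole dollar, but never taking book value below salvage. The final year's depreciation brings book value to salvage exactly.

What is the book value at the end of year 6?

Depreciable base = $69,975 − $5,900 = $64,075.
Year 1: ⌊$69,975 × 150%/10⌋ = $10,496. Book value $59,479.
Year 2: ⌊$59,479 × 150%/10⌋ = $8,921. Book value $50,558.
Year 3: ⌊$50,558 × 150%/10⌋ = $7,583. Book value $42,975.
Year 4: ⌊$42,975 × 150%/10⌋ = $6,446. Book value $36,529.
Year 5: ⌊$36,529 × 150%/10⌋ = $5,479. Book value $31,050.
Year 6: ⌊$31,050 × 150%/10⌋ = $4,657. Book value $26,393.

$26,393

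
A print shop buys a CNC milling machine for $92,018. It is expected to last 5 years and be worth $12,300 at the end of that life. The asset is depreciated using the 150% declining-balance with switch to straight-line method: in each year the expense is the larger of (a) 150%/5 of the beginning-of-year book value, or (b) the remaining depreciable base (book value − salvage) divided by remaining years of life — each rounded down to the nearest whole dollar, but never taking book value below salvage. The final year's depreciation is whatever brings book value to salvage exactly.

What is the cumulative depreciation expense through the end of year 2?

$46,928

Depreciable base = $92,018 − $12,300 = $79,718.
Year 1: DB = ⌊$92,018 × 150%/5⌋ = $27,605; SL = ⌊$79,718/5⌋ = $15,943 → take DB $27,605. Book value $64,413.
Year 2: DB = ⌊$64,413 × 150%/5⌋ = $19,323; SL = ⌊$52,113/4⌋ = $13,028 → take DB $19,323. Book value $45,090.
Accumulated through year 2 = $92,018 − $45,090 = $46,928.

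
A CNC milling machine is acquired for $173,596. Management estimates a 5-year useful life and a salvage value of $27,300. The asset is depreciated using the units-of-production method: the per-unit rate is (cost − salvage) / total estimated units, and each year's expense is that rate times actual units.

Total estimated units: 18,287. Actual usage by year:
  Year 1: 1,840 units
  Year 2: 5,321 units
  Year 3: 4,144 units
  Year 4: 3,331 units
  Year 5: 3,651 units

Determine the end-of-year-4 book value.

Depreciable base = $173,596 − $27,300 = $146,296.
Rate = $146,296 / 18,287 units = $8 per unit.
Year 1: 1,840 × $8 = $14,720. Book value $158,876.
Year 2: 5,321 × $8 = $42,568. Book value $116,308.
Year 3: 4,144 × $8 = $33,152. Book value $83,156.
Year 4: 3,331 × $8 = $26,648. Book value $56,508.

$56,508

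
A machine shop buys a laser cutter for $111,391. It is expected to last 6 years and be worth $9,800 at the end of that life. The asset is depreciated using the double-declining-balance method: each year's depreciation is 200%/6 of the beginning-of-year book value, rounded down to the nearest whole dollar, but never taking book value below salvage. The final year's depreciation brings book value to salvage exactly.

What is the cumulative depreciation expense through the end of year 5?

Depreciable base = $111,391 − $9,800 = $101,591.
Year 1: ⌊$111,391 × 200%/6⌋ = $37,130. Book value $74,261.
Year 2: ⌊$74,261 × 200%/6⌋ = $24,753. Book value $49,508.
Year 3: ⌊$49,508 × 200%/6⌋ = $16,502. Book value $33,006.
Year 4: ⌊$33,006 × 200%/6⌋ = $11,002. Book value $22,004.
Year 5: ⌊$22,004 × 200%/6⌋ = $7,334. Book value $14,670.
Accumulated through year 5 = $111,391 − $14,670 = $96,721.

$96,721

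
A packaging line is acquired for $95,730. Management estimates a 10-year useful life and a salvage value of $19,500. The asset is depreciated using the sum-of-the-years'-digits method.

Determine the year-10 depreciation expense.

$1,386

Depreciable base = $95,730 − $19,500 = $76,230.
Sum of the years' digits = 10+9+8+7+6+5+4+3+2+1 = 55.
Year 1: $76,230 × 10/55 = $13,860. Book value $81,870.
Year 2: $76,230 × 9/55 = $12,474. Book value $69,396.
Year 3: $76,230 × 8/55 = $11,088. Book value $58,308.
Year 4: $76,230 × 7/55 = $9,702. Book value $48,606.
Year 5: $76,230 × 6/55 = $8,316. Book value $40,290.
Year 6: $76,230 × 5/55 = $6,930. Book value $33,360.
Year 7: $76,230 × 4/55 = $5,544. Book value $27,816.
Year 8: $76,230 × 3/55 = $4,158. Book value $23,658.
Year 9: $76,230 × 2/55 = $2,772. Book value $20,886.
Year 10: $76,230 × 1/55 = $1,386. Book value $19,500.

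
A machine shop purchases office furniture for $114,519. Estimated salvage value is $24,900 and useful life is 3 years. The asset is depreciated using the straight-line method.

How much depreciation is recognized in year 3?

$29,873

Depreciable base = $114,519 − $24,900 = $89,619.
Annual expense = $89,619 / 3 = $29,873.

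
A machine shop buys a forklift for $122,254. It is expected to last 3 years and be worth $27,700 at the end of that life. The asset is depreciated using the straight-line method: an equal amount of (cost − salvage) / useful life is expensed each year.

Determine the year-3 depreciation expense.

$31,518

Depreciable base = $122,254 − $27,700 = $94,554.
Annual expense = $94,554 / 3 = $31,518.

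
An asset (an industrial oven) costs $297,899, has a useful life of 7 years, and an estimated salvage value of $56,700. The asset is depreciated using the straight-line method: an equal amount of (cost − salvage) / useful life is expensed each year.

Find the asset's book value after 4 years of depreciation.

$160,071

Depreciable base = $297,899 − $56,700 = $241,199.
Annual expense = $241,199 / 7 = $34,457.
End of year 1: book value $263,442.
End of year 2: book value $228,985.
End of year 3: book value $194,528.
End of year 4: book value $160,071.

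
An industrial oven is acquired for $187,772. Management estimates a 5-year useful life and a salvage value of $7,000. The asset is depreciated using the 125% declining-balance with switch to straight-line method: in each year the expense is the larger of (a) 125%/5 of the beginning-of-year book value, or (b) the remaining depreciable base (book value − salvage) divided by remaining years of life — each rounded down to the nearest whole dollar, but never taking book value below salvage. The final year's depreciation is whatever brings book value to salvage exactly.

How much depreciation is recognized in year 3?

$32,874

Depreciable base = $187,772 − $7,000 = $180,772.
Year 1: DB = ⌊$187,772 × 125%/5⌋ = $46,943; SL = ⌊$180,772/5⌋ = $36,154 → take DB $46,943. Book value $140,829.
Year 2: DB = ⌊$140,829 × 125%/5⌋ = $35,207; SL = ⌊$133,829/4⌋ = $33,457 → take DB $35,207. Book value $105,622.
Year 3: DB = ⌊$105,622 × 125%/5⌋ = $26,405; SL = ⌊$98,622/3⌋ = $32,874 → take SL $32,874. Book value $72,748.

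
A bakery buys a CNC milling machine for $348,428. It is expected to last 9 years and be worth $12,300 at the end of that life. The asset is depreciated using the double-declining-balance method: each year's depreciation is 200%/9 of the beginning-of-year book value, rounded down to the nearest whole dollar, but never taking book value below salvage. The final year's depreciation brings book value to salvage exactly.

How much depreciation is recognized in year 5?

$28,335

Depreciable base = $348,428 − $12,300 = $336,128.
Year 1: ⌊$348,428 × 200%/9⌋ = $77,428. Book value $271,000.
Year 2: ⌊$271,000 × 200%/9⌋ = $60,222. Book value $210,778.
Year 3: ⌊$210,778 × 200%/9⌋ = $46,839. Book value $163,939.
Year 4: ⌊$163,939 × 200%/9⌋ = $36,430. Book value $127,509.
Year 5: ⌊$127,509 × 200%/9⌋ = $28,335. Book value $99,174.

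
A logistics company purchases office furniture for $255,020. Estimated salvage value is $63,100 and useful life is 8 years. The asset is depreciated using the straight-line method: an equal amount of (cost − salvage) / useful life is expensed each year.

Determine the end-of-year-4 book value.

Depreciable base = $255,020 − $63,100 = $191,920.
Annual expense = $191,920 / 8 = $23,990.
End of year 1: book value $231,030.
End of year 2: book value $207,040.
End of year 3: book value $183,050.
End of year 4: book value $159,060.

$159,060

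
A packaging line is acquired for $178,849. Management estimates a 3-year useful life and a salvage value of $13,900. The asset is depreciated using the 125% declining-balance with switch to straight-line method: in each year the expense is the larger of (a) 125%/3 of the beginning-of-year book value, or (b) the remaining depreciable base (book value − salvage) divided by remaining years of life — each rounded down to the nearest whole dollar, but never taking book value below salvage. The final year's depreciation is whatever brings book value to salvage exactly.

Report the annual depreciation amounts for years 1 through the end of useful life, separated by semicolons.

$74,520; $45,214; $45,215

Depreciable base = $178,849 − $13,900 = $164,949.
Year 1: DB = ⌊$178,849 × 125%/3⌋ = $74,520; SL = ⌊$164,949/3⌋ = $54,983 → take DB $74,520. Book value $104,329.
Year 2: DB = ⌊$104,329 × 125%/3⌋ = $43,470; SL = ⌊$90,429/2⌋ = $45,214 → take SL $45,214. Book value $59,115.
Year 3 (final): $59,115 − $13,900 = $45,215. Book value $13,900.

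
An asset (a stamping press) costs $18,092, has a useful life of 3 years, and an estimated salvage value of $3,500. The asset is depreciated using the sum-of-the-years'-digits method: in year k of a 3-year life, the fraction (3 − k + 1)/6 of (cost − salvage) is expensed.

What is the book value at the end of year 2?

$5,932

Depreciable base = $18,092 − $3,500 = $14,592.
Sum of the years' digits = 3+2+1 = 6.
Year 1: $14,592 × 3/6 = $7,296. Book value $10,796.
Year 2: $14,592 × 2/6 = $4,864. Book value $5,932.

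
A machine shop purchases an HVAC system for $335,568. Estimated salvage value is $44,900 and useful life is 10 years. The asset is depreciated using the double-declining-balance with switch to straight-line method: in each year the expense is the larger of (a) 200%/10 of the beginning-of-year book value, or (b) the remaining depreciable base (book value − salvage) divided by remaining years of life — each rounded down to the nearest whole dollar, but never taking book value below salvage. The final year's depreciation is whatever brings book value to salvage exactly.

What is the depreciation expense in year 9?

$11,260

Depreciable base = $335,568 − $44,900 = $290,668.
Year 1: DB = ⌊$335,568 × 200%/10⌋ = $67,113; SL = ⌊$290,668/10⌋ = $29,066 → take DB $67,113. Book value $268,455.
Year 2: DB = ⌊$268,455 × 200%/10⌋ = $53,691; SL = ⌊$223,555/9⌋ = $24,839 → take DB $53,691. Book value $214,764.
Year 3: DB = ⌊$214,764 × 200%/10⌋ = $42,952; SL = ⌊$169,864/8⌋ = $21,233 → take DB $42,952. Book value $171,812.
Year 4: DB = ⌊$171,812 × 200%/10⌋ = $34,362; SL = ⌊$126,912/7⌋ = $18,130 → take DB $34,362. Book value $137,450.
Year 5: DB = ⌊$137,450 × 200%/10⌋ = $27,490; SL = ⌊$92,550/6⌋ = $15,425 → take DB $27,490. Book value $109,960.
Year 6: DB = ⌊$109,960 × 200%/10⌋ = $21,992; SL = ⌊$65,060/5⌋ = $13,012 → take DB $21,992. Book value $87,968.
Year 7: DB = ⌊$87,968 × 200%/10⌋ = $17,593; SL = ⌊$43,068/4⌋ = $10,767 → take DB $17,593. Book value $70,375.
Year 8: DB = ⌊$70,375 × 200%/10⌋ = $14,075; SL = ⌊$25,475/3⌋ = $8,491 → take DB $14,075. Book value $56,300.
Year 9: DB = ⌊$56,300 × 200%/10⌋ = $11,260; SL = ⌊$11,400/2⌋ = $5,700 → take DB $11,260. Book value $45,040.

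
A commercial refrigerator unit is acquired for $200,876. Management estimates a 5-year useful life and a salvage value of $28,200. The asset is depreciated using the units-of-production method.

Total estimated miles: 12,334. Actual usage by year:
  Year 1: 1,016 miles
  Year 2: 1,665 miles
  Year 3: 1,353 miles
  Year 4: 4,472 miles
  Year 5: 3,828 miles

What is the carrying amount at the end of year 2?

$163,342

Depreciable base = $200,876 − $28,200 = $172,676.
Rate = $172,676 / 12,334 miles = $14 per mile.
Year 1: 1,016 × $14 = $14,224. Book value $186,652.
Year 2: 1,665 × $14 = $23,310. Book value $163,342.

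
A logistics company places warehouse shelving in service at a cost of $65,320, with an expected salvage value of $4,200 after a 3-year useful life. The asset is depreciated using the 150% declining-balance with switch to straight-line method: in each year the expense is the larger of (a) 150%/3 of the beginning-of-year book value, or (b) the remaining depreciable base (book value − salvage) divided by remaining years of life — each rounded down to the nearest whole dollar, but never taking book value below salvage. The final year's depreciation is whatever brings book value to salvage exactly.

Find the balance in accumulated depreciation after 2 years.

Depreciable base = $65,320 − $4,200 = $61,120.
Year 1: DB = ⌊$65,320 × 150%/3⌋ = $32,660; SL = ⌊$61,120/3⌋ = $20,373 → take DB $32,660. Book value $32,660.
Year 2: DB = ⌊$32,660 × 150%/3⌋ = $16,330; SL = ⌊$28,460/2⌋ = $14,230 → take DB $16,330. Book value $16,330.
Accumulated through year 2 = $65,320 − $16,330 = $48,990.

$48,990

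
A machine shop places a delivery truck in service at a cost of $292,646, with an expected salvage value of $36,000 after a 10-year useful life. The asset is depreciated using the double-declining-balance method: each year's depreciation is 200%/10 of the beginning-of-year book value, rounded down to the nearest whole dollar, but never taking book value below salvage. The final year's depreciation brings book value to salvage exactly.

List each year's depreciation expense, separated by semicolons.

Depreciable base = $292,646 − $36,000 = $256,646.
Year 1: ⌊$292,646 × 200%/10⌋ = $58,529. Book value $234,117.
Year 2: ⌊$234,117 × 200%/10⌋ = $46,823. Book value $187,294.
Year 3: ⌊$187,294 × 200%/10⌋ = $37,458. Book value $149,836.
Year 4: ⌊$149,836 × 200%/10⌋ = $29,967. Book value $119,869.
Year 5: ⌊$119,869 × 200%/10⌋ = $23,973. Book value $95,896.
Year 6: ⌊$95,896 × 200%/10⌋ = $19,179. Book value $76,717.
Year 7: ⌊$76,717 × 200%/10⌋ = $15,343. Book value $61,374.
Year 8: ⌊$61,374 × 200%/10⌋ = $12,274. Book value $49,100.
Year 9: ⌊$49,100 × 200%/10⌋ = $9,820. Book value $39,280.
Year 10 (final): $39,280 − $36,000 = $3,280. Book value $36,000.

$58,529; $46,823; $37,458; $29,967; $23,973; $19,179; $15,343; $12,274; $9,820; $3,280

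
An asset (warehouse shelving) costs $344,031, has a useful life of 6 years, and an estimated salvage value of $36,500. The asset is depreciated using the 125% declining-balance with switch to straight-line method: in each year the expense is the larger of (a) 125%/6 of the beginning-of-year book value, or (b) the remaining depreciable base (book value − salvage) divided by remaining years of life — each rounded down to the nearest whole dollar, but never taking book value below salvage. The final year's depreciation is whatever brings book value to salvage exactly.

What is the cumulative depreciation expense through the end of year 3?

Depreciable base = $344,031 − $36,500 = $307,531.
Year 1: DB = ⌊$344,031 × 125%/6⌋ = $71,673; SL = ⌊$307,531/6⌋ = $51,255 → take DB $71,673. Book value $272,358.
Year 2: DB = ⌊$272,358 × 125%/6⌋ = $56,741; SL = ⌊$235,858/5⌋ = $47,171 → take DB $56,741. Book value $215,617.
Year 3: DB = ⌊$215,617 × 125%/6⌋ = $44,920; SL = ⌊$179,117/4⌋ = $44,779 → take DB $44,920. Book value $170,697.
Accumulated through year 3 = $344,031 − $170,697 = $173,334.

$173,334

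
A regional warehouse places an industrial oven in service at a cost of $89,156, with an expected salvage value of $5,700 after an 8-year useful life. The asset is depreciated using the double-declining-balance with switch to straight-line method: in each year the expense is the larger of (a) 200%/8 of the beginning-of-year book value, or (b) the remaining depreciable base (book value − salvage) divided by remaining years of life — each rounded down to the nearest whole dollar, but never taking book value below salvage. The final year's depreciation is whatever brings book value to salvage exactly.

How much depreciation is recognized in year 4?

$9,403

Depreciable base = $89,156 − $5,700 = $83,456.
Year 1: DB = ⌊$89,156 × 200%/8⌋ = $22,289; SL = ⌊$83,456/8⌋ = $10,432 → take DB $22,289. Book value $66,867.
Year 2: DB = ⌊$66,867 × 200%/8⌋ = $16,716; SL = ⌊$61,167/7⌋ = $8,738 → take DB $16,716. Book value $50,151.
Year 3: DB = ⌊$50,151 × 200%/8⌋ = $12,537; SL = ⌊$44,451/6⌋ = $7,408 → take DB $12,537. Book value $37,614.
Year 4: DB = ⌊$37,614 × 200%/8⌋ = $9,403; SL = ⌊$31,914/5⌋ = $6,382 → take DB $9,403. Book value $28,211.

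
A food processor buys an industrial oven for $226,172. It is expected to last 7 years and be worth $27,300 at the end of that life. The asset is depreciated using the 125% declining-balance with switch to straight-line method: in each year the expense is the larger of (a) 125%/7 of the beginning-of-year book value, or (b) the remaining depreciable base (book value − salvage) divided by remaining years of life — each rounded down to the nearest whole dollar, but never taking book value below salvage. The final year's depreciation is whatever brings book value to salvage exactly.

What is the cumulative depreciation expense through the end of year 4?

Depreciable base = $226,172 − $27,300 = $198,872.
Year 1: DB = ⌊$226,172 × 125%/7⌋ = $40,387; SL = ⌊$198,872/7⌋ = $28,410 → take DB $40,387. Book value $185,785.
Year 2: DB = ⌊$185,785 × 125%/7⌋ = $33,175; SL = ⌊$158,485/6⌋ = $26,414 → take DB $33,175. Book value $152,610.
Year 3: DB = ⌊$152,610 × 125%/7⌋ = $27,251; SL = ⌊$125,310/5⌋ = $25,062 → take DB $27,251. Book value $125,359.
Year 4: DB = ⌊$125,359 × 125%/7⌋ = $22,385; SL = ⌊$98,059/4⌋ = $24,514 → take SL $24,514. Book value $100,845.
Accumulated through year 4 = $226,172 − $100,845 = $125,327.

$125,327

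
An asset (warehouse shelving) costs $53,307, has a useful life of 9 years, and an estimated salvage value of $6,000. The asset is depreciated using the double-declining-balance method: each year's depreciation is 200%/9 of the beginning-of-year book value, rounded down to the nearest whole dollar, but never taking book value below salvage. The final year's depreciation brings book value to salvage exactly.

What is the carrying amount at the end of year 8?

$7,140

Depreciable base = $53,307 − $6,000 = $47,307.
Year 1: ⌊$53,307 × 200%/9⌋ = $11,846. Book value $41,461.
Year 2: ⌊$41,461 × 200%/9⌋ = $9,213. Book value $32,248.
Year 3: ⌊$32,248 × 200%/9⌋ = $7,166. Book value $25,082.
Year 4: ⌊$25,082 × 200%/9⌋ = $5,573. Book value $19,509.
Year 5: ⌊$19,509 × 200%/9⌋ = $4,335. Book value $15,174.
Year 6: ⌊$15,174 × 200%/9⌋ = $3,372. Book value $11,802.
Year 7: ⌊$11,802 × 200%/9⌋ = $2,622. Book value $9,180.
Year 8: ⌊$9,180 × 200%/9⌋ = $2,040. Book value $7,140.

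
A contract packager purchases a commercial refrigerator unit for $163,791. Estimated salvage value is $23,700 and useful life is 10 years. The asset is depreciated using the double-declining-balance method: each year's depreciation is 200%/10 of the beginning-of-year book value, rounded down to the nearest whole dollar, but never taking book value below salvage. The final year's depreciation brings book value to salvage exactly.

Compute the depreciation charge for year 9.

Depreciable base = $163,791 − $23,700 = $140,091.
Year 1: ⌊$163,791 × 200%/10⌋ = $32,758. Book value $131,033.
Year 2: ⌊$131,033 × 200%/10⌋ = $26,206. Book value $104,827.
Year 3: ⌊$104,827 × 200%/10⌋ = $20,965. Book value $83,862.
Year 4: ⌊$83,862 × 200%/10⌋ = $16,772. Book value $67,090.
Year 5: ⌊$67,090 × 200%/10⌋ = $13,418. Book value $53,672.
Year 6: ⌊$53,672 × 200%/10⌋ = $10,734. Book value $42,938.
Year 7: ⌊$42,938 × 200%/10⌋ = $8,587. Book value $34,351.
Year 8: ⌊$34,351 × 200%/10⌋ = $6,870. Book value $27,481.
Year 9: ⌊$27,481 × 200%/10⌋ = $5,496, capped at $3,781. Book value $23,700.

$3,781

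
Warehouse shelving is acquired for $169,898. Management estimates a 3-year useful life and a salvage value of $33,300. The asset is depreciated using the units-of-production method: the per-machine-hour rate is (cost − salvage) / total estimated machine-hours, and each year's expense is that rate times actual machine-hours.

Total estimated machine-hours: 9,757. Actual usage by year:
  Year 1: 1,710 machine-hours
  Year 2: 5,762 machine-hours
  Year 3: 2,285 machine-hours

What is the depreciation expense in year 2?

Depreciable base = $169,898 − $33,300 = $136,598.
Rate = $136,598 / 9,757 machine-hours = $14 per machine-hour.
Year 1: 1,710 × $14 = $23,940. Book value $145,958.
Year 2: 5,762 × $14 = $80,668. Book value $65,290.

$80,668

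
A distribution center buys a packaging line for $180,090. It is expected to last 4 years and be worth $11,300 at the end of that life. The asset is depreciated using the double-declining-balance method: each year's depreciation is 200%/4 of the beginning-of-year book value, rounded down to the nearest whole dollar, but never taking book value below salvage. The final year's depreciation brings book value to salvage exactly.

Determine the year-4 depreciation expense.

Depreciable base = $180,090 − $11,300 = $168,790.
Year 1: ⌊$180,090 × 200%/4⌋ = $90,045. Book value $90,045.
Year 2: ⌊$90,045 × 200%/4⌋ = $45,022. Book value $45,023.
Year 3: ⌊$45,023 × 200%/4⌋ = $22,511. Book value $22,512.
Year 4 (final): $22,512 − $11,300 = $11,212. Book value $11,300.

$11,212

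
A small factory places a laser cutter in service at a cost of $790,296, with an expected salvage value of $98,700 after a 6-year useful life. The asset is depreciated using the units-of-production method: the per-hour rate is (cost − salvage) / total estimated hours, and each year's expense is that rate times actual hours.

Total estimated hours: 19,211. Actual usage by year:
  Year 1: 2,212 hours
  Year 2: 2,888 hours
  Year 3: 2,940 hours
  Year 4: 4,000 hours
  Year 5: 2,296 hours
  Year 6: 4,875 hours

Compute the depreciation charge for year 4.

$144,000

Depreciable base = $790,296 − $98,700 = $691,596.
Rate = $691,596 / 19,211 hours = $36 per hour.
Year 1: 2,212 × $36 = $79,632. Book value $710,664.
Year 2: 2,888 × $36 = $103,968. Book value $606,696.
Year 3: 2,940 × $36 = $105,840. Book value $500,856.
Year 4: 4,000 × $36 = $144,000. Book value $356,856.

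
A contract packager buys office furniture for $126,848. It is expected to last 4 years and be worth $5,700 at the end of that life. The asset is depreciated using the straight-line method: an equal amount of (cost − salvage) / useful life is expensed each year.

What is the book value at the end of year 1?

$96,561

Depreciable base = $126,848 − $5,700 = $121,148.
Annual expense = $121,148 / 4 = $30,287.
End of year 1: book value $96,561.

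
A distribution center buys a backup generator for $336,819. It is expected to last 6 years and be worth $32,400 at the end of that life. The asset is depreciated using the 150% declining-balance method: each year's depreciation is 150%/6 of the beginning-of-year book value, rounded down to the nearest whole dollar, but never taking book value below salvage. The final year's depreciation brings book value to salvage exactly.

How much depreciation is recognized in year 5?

$26,643

Depreciable base = $336,819 − $32,400 = $304,419.
Year 1: ⌊$336,819 × 150%/6⌋ = $84,204. Book value $252,615.
Year 2: ⌊$252,615 × 150%/6⌋ = $63,153. Book value $189,462.
Year 3: ⌊$189,462 × 150%/6⌋ = $47,365. Book value $142,097.
Year 4: ⌊$142,097 × 150%/6⌋ = $35,524. Book value $106,573.
Year 5: ⌊$106,573 × 150%/6⌋ = $26,643. Book value $79,930.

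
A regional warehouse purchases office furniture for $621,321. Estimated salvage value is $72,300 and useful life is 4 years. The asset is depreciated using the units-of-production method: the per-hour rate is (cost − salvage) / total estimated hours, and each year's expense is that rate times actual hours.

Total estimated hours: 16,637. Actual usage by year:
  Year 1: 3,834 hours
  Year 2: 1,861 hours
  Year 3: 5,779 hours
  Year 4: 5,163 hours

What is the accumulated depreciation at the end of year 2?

Depreciable base = $621,321 − $72,300 = $549,021.
Rate = $549,021 / 16,637 hours = $33 per hour.
Year 1: 3,834 × $33 = $126,522. Book value $494,799.
Year 2: 1,861 × $33 = $61,413. Book value $433,386.
Accumulated through year 2 = $621,321 − $433,386 = $187,935.

$187,935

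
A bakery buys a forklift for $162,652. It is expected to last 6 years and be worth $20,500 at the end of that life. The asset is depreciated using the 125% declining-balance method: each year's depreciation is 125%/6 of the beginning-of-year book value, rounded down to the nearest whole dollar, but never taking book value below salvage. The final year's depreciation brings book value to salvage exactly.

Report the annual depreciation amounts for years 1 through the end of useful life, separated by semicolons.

$33,885; $26,826; $21,237; $16,813; $13,310; $30,081

Depreciable base = $162,652 − $20,500 = $142,152.
Year 1: ⌊$162,652 × 125%/6⌋ = $33,885. Book value $128,767.
Year 2: ⌊$128,767 × 125%/6⌋ = $26,826. Book value $101,941.
Year 3: ⌊$101,941 × 125%/6⌋ = $21,237. Book value $80,704.
Year 4: ⌊$80,704 × 125%/6⌋ = $16,813. Book value $63,891.
Year 5: ⌊$63,891 × 125%/6⌋ = $13,310. Book value $50,581.
Year 6 (final): $50,581 − $20,500 = $30,081. Book value $20,500.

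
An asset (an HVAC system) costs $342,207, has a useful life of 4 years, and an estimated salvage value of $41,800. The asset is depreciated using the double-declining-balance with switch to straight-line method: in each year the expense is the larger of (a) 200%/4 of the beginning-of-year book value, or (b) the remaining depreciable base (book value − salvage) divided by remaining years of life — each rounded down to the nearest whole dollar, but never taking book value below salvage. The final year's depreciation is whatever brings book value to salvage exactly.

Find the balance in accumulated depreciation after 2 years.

$256,655

Depreciable base = $342,207 − $41,800 = $300,407.
Year 1: DB = ⌊$342,207 × 200%/4⌋ = $171,103; SL = ⌊$300,407/4⌋ = $75,101 → take DB $171,103. Book value $171,104.
Year 2: DB = ⌊$171,104 × 200%/4⌋ = $85,552; SL = ⌊$129,304/3⌋ = $43,101 → take DB $85,552. Book value $85,552.
Accumulated through year 2 = $342,207 − $85,552 = $256,655.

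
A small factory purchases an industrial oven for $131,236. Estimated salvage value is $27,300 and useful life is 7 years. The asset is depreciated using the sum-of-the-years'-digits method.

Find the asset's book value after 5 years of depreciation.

$38,436

Depreciable base = $131,236 − $27,300 = $103,936.
Sum of the years' digits = 7+6+5+4+3+2+1 = 28.
Year 1: $103,936 × 7/28 = $25,984. Book value $105,252.
Year 2: $103,936 × 6/28 = $22,272. Book value $82,980.
Year 3: $103,936 × 5/28 = $18,560. Book value $64,420.
Year 4: $103,936 × 4/28 = $14,848. Book value $49,572.
Year 5: $103,936 × 3/28 = $11,136. Book value $38,436.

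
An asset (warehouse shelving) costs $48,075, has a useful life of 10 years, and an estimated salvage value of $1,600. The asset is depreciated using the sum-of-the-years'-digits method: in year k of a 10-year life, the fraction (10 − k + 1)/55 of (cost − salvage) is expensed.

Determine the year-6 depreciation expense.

$4,225

Depreciable base = $48,075 − $1,600 = $46,475.
Sum of the years' digits = 10+9+8+7+6+5+4+3+2+1 = 55.
Year 1: $46,475 × 10/55 = $8,450. Book value $39,625.
Year 2: $46,475 × 9/55 = $7,605. Book value $32,020.
Year 3: $46,475 × 8/55 = $6,760. Book value $25,260.
Year 4: $46,475 × 7/55 = $5,915. Book value $19,345.
Year 5: $46,475 × 6/55 = $5,070. Book value $14,275.
Year 6: $46,475 × 5/55 = $4,225. Book value $10,050.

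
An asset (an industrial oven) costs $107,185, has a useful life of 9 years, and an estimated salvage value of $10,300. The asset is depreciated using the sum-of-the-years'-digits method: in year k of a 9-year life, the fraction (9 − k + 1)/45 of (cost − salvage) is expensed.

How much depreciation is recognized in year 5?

$10,765

Depreciable base = $107,185 − $10,300 = $96,885.
Sum of the years' digits = 9+8+7+6+5+4+3+2+1 = 45.
Year 1: $96,885 × 9/45 = $19,377. Book value $87,808.
Year 2: $96,885 × 8/45 = $17,224. Book value $70,584.
Year 3: $96,885 × 7/45 = $15,071. Book value $55,513.
Year 4: $96,885 × 6/45 = $12,918. Book value $42,595.
Year 5: $96,885 × 5/45 = $10,765. Book value $31,830.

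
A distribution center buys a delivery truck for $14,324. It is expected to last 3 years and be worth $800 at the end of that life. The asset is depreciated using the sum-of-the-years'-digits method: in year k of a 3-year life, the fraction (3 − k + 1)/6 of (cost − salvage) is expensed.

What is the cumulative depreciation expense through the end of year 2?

Depreciable base = $14,324 − $800 = $13,524.
Sum of the years' digits = 3+2+1 = 6.
Year 1: $13,524 × 3/6 = $6,762. Book value $7,562.
Year 2: $13,524 × 2/6 = $4,508. Book value $3,054.
Accumulated through year 2 = $14,324 − $3,054 = $11,270.

$11,270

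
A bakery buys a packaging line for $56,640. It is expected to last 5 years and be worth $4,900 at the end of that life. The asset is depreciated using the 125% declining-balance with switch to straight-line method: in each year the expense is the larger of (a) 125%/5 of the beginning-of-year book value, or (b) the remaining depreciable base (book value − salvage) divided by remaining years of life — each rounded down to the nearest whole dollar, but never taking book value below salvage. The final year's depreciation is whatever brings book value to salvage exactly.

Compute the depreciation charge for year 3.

Depreciable base = $56,640 − $4,900 = $51,740.
Year 1: DB = ⌊$56,640 × 125%/5⌋ = $14,160; SL = ⌊$51,740/5⌋ = $10,348 → take DB $14,160. Book value $42,480.
Year 2: DB = ⌊$42,480 × 125%/5⌋ = $10,620; SL = ⌊$37,580/4⌋ = $9,395 → take DB $10,620. Book value $31,860.
Year 3: DB = ⌊$31,860 × 125%/5⌋ = $7,965; SL = ⌊$26,960/3⌋ = $8,986 → take SL $8,986. Book value $22,874.

$8,986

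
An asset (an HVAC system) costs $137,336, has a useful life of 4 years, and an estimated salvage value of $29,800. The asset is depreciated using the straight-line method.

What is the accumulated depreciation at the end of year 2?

Depreciable base = $137,336 − $29,800 = $107,536.
Annual expense = $107,536 / 4 = $26,884.
End of year 1: book value $110,452.
End of year 2: book value $83,568.
Accumulated through year 2 = $137,336 − $83,568 = $53,768.

$53,768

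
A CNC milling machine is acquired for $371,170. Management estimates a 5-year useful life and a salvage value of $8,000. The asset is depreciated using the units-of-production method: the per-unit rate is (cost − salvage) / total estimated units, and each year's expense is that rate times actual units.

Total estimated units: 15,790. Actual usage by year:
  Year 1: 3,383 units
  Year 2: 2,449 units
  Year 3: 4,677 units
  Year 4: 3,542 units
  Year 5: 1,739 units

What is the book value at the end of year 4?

$47,997

Depreciable base = $371,170 − $8,000 = $363,170.
Rate = $363,170 / 15,790 units = $23 per unit.
Year 1: 3,383 × $23 = $77,809. Book value $293,361.
Year 2: 2,449 × $23 = $56,327. Book value $237,034.
Year 3: 4,677 × $23 = $107,571. Book value $129,463.
Year 4: 3,542 × $23 = $81,466. Book value $47,997.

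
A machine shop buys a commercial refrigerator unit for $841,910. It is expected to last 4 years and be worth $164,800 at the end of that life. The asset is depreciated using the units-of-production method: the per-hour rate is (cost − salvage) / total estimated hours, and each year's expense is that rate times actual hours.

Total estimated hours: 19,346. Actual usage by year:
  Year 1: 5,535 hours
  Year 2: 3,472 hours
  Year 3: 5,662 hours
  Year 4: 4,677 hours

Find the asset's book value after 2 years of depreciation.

Depreciable base = $841,910 − $164,800 = $677,110.
Rate = $677,110 / 19,346 hours = $35 per hour.
Year 1: 5,535 × $35 = $193,725. Book value $648,185.
Year 2: 3,472 × $35 = $121,520. Book value $526,665.

$526,665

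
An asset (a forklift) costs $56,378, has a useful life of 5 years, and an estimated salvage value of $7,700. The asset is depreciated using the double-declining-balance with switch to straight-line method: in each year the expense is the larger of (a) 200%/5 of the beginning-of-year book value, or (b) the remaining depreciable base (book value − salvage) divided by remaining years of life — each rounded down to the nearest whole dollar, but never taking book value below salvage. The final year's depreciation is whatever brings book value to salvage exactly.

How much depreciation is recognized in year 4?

$4,479

Depreciable base = $56,378 − $7,700 = $48,678.
Year 1: DB = ⌊$56,378 × 200%/5⌋ = $22,551; SL = ⌊$48,678/5⌋ = $9,735 → take DB $22,551. Book value $33,827.
Year 2: DB = ⌊$33,827 × 200%/5⌋ = $13,530; SL = ⌊$26,127/4⌋ = $6,531 → take DB $13,530. Book value $20,297.
Year 3: DB = ⌊$20,297 × 200%/5⌋ = $8,118; SL = ⌊$12,597/3⌋ = $4,199 → take DB $8,118. Book value $12,179.
Year 4: DB = ⌊$12,179 × 200%/5⌋ = $4,871; SL = ⌊$4,479/2⌋ = $2,239 → take DB $4,871, capped at $4,479. Book value $7,700.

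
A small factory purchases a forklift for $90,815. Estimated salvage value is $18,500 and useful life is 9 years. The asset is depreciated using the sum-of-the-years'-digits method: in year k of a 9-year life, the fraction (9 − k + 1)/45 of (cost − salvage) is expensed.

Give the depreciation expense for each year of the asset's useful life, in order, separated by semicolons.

Depreciable base = $90,815 − $18,500 = $72,315.
Sum of the years' digits = 9+8+7+6+5+4+3+2+1 = 45.
Year 1: $72,315 × 9/45 = $14,463. Book value $76,352.
Year 2: $72,315 × 8/45 = $12,856. Book value $63,496.
Year 3: $72,315 × 7/45 = $11,249. Book value $52,247.
Year 4: $72,315 × 6/45 = $9,642. Book value $42,605.
Year 5: $72,315 × 5/45 = $8,035. Book value $34,570.
Year 6: $72,315 × 4/45 = $6,428. Book value $28,142.
Year 7: $72,315 × 3/45 = $4,821. Book value $23,321.
Year 8: $72,315 × 2/45 = $3,214. Book value $20,107.
Year 9: $72,315 × 1/45 = $1,607. Book value $18,500.

$14,463; $12,856; $11,249; $9,642; $8,035; $6,428; $4,821; $3,214; $1,607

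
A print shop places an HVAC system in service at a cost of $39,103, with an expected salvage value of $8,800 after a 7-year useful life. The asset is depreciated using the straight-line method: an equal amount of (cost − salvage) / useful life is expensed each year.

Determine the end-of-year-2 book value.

$30,445

Depreciable base = $39,103 − $8,800 = $30,303.
Annual expense = $30,303 / 7 = $4,329.
End of year 1: book value $34,774.
End of year 2: book value $30,445.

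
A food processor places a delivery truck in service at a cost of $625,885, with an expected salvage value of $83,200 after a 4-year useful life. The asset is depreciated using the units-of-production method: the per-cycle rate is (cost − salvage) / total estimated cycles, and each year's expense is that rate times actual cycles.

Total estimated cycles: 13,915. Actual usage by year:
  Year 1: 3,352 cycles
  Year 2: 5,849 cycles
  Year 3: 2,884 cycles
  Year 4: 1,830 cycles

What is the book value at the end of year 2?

Depreciable base = $625,885 − $83,200 = $542,685.
Rate = $542,685 / 13,915 cycles = $39 per cycle.
Year 1: 3,352 × $39 = $130,728. Book value $495,157.
Year 2: 5,849 × $39 = $228,111. Book value $267,046.

$267,046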